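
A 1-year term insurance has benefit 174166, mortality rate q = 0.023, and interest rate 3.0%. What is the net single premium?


NSP = benefit * q * v
v = 1/(1+i) = 0.970874
NSP = 174166 * 0.023 * 0.970874
= 3889.1437


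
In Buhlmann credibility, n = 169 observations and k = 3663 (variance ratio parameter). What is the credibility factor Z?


Z = n / (n + k)
= 169 / (169 + 3663)
= 169 / 3832
= 0.0441


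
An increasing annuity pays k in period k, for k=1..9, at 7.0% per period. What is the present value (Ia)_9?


(Ia)_n = sum_{k=1}^{n} k * v^k, v = 1/(1+i)
v = 0.934579
Sum computed term by term:
(Ia)_9 = 29.6556


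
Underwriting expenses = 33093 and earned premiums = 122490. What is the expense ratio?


Expense ratio = expenses / premiums
= 33093 / 122490
= 0.2702


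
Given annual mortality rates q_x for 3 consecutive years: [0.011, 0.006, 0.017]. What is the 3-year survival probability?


p_k = 1 - q_k for each year
Survival = product of (1 - q_k)
= 0.989 * 0.994 * 0.983
= 0.9664


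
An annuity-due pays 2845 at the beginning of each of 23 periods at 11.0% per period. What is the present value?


PV_due = PMT * (1-(1+i)^(-n))/i * (1+i)
PV_immediate = 23517.9979
PV_due = 23517.9979 * 1.11
= 26104.9777


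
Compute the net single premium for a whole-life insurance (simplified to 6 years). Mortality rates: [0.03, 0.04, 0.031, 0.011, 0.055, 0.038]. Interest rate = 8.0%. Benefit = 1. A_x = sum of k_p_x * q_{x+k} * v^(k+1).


v = 0.925926
Year 0: k_p_x=1.0, q=0.03, term=0.027778
Year 1: k_p_x=0.97, q=0.04, term=0.033265
Year 2: k_p_x=0.9312, q=0.031, term=0.022916
Year 3: k_p_x=0.902333, q=0.011, term=0.007296
Year 4: k_p_x=0.892407, q=0.055, term=0.033405
Year 5: k_p_x=0.843325, q=0.038, term=0.020195
A_x = 0.1449


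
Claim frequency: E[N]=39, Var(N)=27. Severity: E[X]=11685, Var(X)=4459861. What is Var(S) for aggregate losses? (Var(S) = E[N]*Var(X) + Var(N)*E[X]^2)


Var(S) = E[N]*Var(X) + Var(N)*E[X]^2
= 39*4459861 + 27*11685^2
= 173934579 + 3686559075
= 3.8605e+09


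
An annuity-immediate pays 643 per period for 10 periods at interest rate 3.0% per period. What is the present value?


PV = PMT * (1 - (1+i)^(-n)) / i
= 643 * (1 - (1+0.03)^(-10)) / 0.03
= 643 * (1 - 0.744094) / 0.03
= 643 * 8.530203
= 5484.9204


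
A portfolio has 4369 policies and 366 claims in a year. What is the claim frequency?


frequency = claims / policies
= 366 / 4369
= 0.0838


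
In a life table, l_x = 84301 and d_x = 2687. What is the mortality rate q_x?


q_x = d_x / l_x
= 2687 / 84301
= 0.0319


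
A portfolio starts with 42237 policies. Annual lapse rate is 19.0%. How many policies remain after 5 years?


remaining = initial * (1 - lapse)^years
= 42237 * (1 - 0.19)^5
= 42237 * 0.348678
= 14727.1313


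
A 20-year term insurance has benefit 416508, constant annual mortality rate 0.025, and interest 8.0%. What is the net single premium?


NSP = benefit * sum_{k=0}^{n-1} k_p_x * q * v^(k+1)
With constant q=0.025, v=0.925926
Sum = 0.207308
NSP = 416508 * 0.207308
= 86345.5236


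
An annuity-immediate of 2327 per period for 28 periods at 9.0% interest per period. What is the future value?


FV = PMT * ((1+i)^n - 1) / i
= 2327 * ((1.09)^28 - 1) / 0.09
= 2327 * (11.16714 - 1) / 0.09
= 262877.0408


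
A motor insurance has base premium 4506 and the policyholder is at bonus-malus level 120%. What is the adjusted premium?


adjusted = base * BM_level / 100
= 4506 * 120 / 100
= 4506 * 1.2
= 5407.2


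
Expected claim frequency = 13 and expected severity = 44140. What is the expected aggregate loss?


E[S] = E[N] * E[X]
= 13 * 44140
= 573820


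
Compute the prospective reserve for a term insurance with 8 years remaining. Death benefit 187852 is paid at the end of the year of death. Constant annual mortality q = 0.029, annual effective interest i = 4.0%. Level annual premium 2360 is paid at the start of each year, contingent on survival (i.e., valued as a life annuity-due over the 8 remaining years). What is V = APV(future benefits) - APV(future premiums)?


v = 1/(1+i) = 0.961538
APV(future benefits) per unit = sum_{k=0}^{7} k_p_x * q * v^(k+1) = 0.177609
APV(future benefits) = 187852 * 0.177609 = 33364.1518
Life annuity-due factor ä_{x:8} = sum_{k=0}^{7} k_p_x * v^k = 6.369416
APV(future premiums) = 2360 * 6.369416 = 15031.8215
V = 33364.1518 - 15031.8215
= 18332.3303


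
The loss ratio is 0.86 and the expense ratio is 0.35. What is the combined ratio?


Combined ratio = loss ratio + expense ratio
= 0.86 + 0.35
= 1.21


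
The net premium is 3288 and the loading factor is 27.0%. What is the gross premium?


Gross = net * (1 + loading)
= 3288 * (1 + 0.27)
= 3288 * 1.27
= 4175.76


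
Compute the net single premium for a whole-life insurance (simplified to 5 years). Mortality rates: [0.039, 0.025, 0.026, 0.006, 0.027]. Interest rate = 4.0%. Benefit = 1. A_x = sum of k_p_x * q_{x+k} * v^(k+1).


v = 0.961538
Year 0: k_p_x=1.0, q=0.039, term=0.0375
Year 1: k_p_x=0.961, q=0.025, term=0.022212
Year 2: k_p_x=0.936975, q=0.026, term=0.021657
Year 3: k_p_x=0.912614, q=0.006, term=0.004681
Year 4: k_p_x=0.907138, q=0.027, term=0.020131
A_x = 0.1062


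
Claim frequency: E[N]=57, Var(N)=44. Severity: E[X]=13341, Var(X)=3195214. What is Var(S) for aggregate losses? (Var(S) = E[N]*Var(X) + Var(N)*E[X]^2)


Var(S) = E[N]*Var(X) + Var(N)*E[X]^2
= 57*3195214 + 44*13341^2
= 182127198 + 7831220364
= 8.0133e+09


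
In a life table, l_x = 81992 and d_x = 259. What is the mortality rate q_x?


q_x = d_x / l_x
= 259 / 81992
= 0.0032


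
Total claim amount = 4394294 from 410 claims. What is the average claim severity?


severity = total / number
= 4394294 / 410
= 10717.7902


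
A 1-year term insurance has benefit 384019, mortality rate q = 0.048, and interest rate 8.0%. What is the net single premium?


NSP = benefit * q * v
v = 1/(1+i) = 0.925926
NSP = 384019 * 0.048 * 0.925926
= 17067.5111


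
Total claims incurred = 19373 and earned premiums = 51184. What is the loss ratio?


Loss ratio = claims / premiums
= 19373 / 51184
= 0.3785


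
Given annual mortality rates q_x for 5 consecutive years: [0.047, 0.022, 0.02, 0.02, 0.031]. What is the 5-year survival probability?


p_k = 1 - q_k for each year
Survival = product of (1 - q_k)
= 0.953 * 0.978 * 0.98 * 0.98 * 0.969
= 0.8674


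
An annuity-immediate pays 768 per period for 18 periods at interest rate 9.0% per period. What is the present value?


PV = PMT * (1 - (1+i)^(-n)) / i
= 768 * (1 - (1+0.09)^(-18)) / 0.09
= 768 * (1 - 0.211994) / 0.09
= 768 * 8.755625
= 6724.3201


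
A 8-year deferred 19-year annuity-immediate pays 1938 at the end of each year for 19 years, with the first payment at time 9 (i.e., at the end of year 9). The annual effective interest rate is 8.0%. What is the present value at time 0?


PV at time 8 of the 19-year annuity-immediate:
a_n = 1938 * (1-(1+0.08)^(-19))/0.08 = 18611.7752
Discount back 8 years to time 0:
PV = 18611.7752 * (1+0.08)^(-8)
= 18611.7752 * 0.540269
= 10055.3631


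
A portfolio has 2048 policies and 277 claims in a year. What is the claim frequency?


frequency = claims / policies
= 277 / 2048
= 0.1353


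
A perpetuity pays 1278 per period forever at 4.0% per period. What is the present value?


PV = PMT / i
= 1278 / 0.04
= 31950.0


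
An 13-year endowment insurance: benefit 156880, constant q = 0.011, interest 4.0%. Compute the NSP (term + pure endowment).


Term component = 16237.0329
Pure endowment = 13_p_x * v^13 * benefit = 0.866068 * 0.600574 * 156880 = 81599.2112
NSP = 97836.2441


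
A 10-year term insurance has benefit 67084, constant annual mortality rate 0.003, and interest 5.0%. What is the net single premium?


NSP = benefit * sum_{k=0}^{n-1} k_p_x * q * v^(k+1)
With constant q=0.003, v=0.952381
Sum = 0.022882
NSP = 67084 * 0.022882
= 1535.0496


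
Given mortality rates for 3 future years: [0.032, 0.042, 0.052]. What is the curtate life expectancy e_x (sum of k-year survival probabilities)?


e_x = sum_{k=1}^{n} k_p_x
k_p_x values:
  1_p_x = 0.968
  2_p_x = 0.927344
  3_p_x = 0.879122
e_x = 2.7745


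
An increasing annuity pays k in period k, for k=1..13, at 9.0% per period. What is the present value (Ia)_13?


(Ia)_n = sum_{k=1}^{n} k * v^k, v = 1/(1+i)
v = 0.917431
Sum computed term by term:
(Ia)_13 = 43.56


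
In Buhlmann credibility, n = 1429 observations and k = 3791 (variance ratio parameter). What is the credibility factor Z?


Z = n / (n + k)
= 1429 / (1429 + 3791)
= 1429 / 5220
= 0.2738


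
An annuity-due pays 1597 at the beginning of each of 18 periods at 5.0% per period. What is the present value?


PV_due = PMT * (1-(1+i)^(-n))/i * (1+i)
PV_immediate = 18668.2703
PV_due = 18668.2703 * 1.05
= 19601.6838


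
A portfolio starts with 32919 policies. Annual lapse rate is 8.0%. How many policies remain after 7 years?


remaining = initial * (1 - lapse)^years
= 32919 * (1 - 0.08)^7
= 32919 * 0.557847
= 18363.7523


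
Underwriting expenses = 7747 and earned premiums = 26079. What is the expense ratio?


Expense ratio = expenses / premiums
= 7747 / 26079
= 0.2971


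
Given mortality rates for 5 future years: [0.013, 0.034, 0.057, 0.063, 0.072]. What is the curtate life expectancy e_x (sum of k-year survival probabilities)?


e_x = sum_{k=1}^{n} k_p_x
k_p_x values:
  1_p_x = 0.987
  2_p_x = 0.953442
  3_p_x = 0.899096
  4_p_x = 0.842453
  5_p_x = 0.781796
e_x = 4.4638


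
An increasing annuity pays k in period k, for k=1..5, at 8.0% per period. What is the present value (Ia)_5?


(Ia)_n = sum_{k=1}^{n} k * v^k, v = 1/(1+i)
v = 0.925926
Sum computed term by term:
(Ia)_5 = 11.3651


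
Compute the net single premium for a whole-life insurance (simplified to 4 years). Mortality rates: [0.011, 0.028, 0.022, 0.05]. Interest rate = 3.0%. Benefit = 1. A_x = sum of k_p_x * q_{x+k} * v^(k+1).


v = 0.970874
Year 0: k_p_x=1.0, q=0.011, term=0.01068
Year 1: k_p_x=0.989, q=0.028, term=0.026102
Year 2: k_p_x=0.961308, q=0.022, term=0.019354
Year 3: k_p_x=0.940159, q=0.05, term=0.041766
A_x = 0.0979


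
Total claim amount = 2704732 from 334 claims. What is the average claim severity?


severity = total / number
= 2704732 / 334
= 8098.0


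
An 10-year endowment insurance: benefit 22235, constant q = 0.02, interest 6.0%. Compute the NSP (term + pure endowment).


Term component = 3022.5748
Pure endowment = 10_p_x * v^10 * benefit = 0.817073 * 0.558395 * 22235 = 10144.7007
NSP = 13167.2755


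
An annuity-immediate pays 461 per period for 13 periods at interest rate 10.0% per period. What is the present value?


PV = PMT * (1 - (1+i)^(-n)) / i
= 461 * (1 - (1+0.1)^(-13)) / 0.1
= 461 * (1 - 0.289664) / 0.1
= 461 * 7.103356
= 3274.6472


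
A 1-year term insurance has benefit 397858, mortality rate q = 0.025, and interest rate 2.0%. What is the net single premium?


NSP = benefit * q * v
v = 1/(1+i) = 0.980392
NSP = 397858 * 0.025 * 0.980392
= 9751.4216


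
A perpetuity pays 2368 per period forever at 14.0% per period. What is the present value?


PV = PMT / i
= 2368 / 0.14
= 16914.2857


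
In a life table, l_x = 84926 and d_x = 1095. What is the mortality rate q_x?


q_x = d_x / l_x
= 1095 / 84926
= 0.0129


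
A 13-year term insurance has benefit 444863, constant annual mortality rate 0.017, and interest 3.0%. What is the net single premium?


NSP = benefit * sum_{k=0}^{n-1} k_p_x * q * v^(k+1)
With constant q=0.017, v=0.970874
Sum = 0.164613
NSP = 444863 * 0.164613
= 73230.1913


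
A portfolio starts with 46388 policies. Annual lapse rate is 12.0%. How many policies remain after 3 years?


remaining = initial * (1 - lapse)^years
= 46388 * (1 - 0.12)^3
= 46388 * 0.681472
= 31612.1231


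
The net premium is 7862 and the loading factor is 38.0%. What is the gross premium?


Gross = net * (1 + loading)
= 7862 * (1 + 0.38)
= 7862 * 1.38
= 10849.56


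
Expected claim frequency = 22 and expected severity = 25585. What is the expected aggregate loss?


E[S] = E[N] * E[X]
= 22 * 25585
= 562870


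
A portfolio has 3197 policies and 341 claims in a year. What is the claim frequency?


frequency = claims / policies
= 341 / 3197
= 0.1067


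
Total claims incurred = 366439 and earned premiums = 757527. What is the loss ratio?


Loss ratio = claims / premiums
= 366439 / 757527
= 0.4837


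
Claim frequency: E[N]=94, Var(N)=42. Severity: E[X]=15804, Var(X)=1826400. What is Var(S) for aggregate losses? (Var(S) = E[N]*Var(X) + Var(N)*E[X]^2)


Var(S) = E[N]*Var(X) + Var(N)*E[X]^2
= 94*1826400 + 42*15804^2
= 171681600 + 10490189472
= 1.0662e+10


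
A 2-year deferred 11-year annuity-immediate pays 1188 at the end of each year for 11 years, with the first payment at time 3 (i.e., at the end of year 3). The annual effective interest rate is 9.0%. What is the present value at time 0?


PV at time 2 of the 11-year annuity-immediate:
a_n = 1188 * (1-(1+0.09)^(-11))/0.09 = 8084.5664
Discount back 2 years to time 0:
PV = 8084.5664 * (1+0.09)^(-2)
= 8084.5664 * 0.84168
= 6804.6178


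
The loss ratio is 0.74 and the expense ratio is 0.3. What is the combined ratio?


Combined ratio = loss ratio + expense ratio
= 0.74 + 0.3
= 1.04


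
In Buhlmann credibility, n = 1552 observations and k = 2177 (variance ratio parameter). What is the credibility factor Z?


Z = n / (n + k)
= 1552 / (1552 + 2177)
= 1552 / 3729
= 0.4162


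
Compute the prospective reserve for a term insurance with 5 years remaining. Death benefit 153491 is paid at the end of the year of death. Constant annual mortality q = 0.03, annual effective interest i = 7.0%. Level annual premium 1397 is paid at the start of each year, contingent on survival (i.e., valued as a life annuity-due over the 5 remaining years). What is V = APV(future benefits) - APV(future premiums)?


v = 1/(1+i) = 0.934579
APV(future benefits) per unit = sum_{k=0}^{4} k_p_x * q * v^(k+1) = 0.11632
APV(future benefits) = 153491 * 0.11632 = 17854.1272
Life annuity-due factor ä_{x:5} = sum_{k=0}^{4} k_p_x * v^k = 4.148759
APV(future premiums) = 1397 * 4.148759 = 5795.8166
V = 17854.1272 - 5795.8166
= 12058.3106


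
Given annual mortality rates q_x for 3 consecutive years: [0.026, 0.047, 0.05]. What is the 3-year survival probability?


p_k = 1 - q_k for each year
Survival = product of (1 - q_k)
= 0.974 * 0.953 * 0.95
= 0.8818


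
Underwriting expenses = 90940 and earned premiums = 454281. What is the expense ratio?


Expense ratio = expenses / premiums
= 90940 / 454281
= 0.2002


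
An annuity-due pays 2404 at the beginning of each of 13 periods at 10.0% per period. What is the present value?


PV_due = PMT * (1-(1+i)^(-n))/i * (1+i)
PV_immediate = 17076.4683
PV_due = 17076.4683 * 1.1
= 18784.1151


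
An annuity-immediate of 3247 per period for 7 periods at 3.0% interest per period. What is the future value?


FV = PMT * ((1+i)^n - 1) / i
= 3247 * ((1.03)^7 - 1) / 0.03
= 3247 * (1.229874 - 1) / 0.03
= 24880.0147


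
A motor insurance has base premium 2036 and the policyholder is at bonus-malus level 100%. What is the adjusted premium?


adjusted = base * BM_level / 100
= 2036 * 100 / 100
= 2036 * 1.0
= 2036.0


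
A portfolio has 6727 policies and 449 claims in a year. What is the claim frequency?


frequency = claims / policies
= 449 / 6727
= 0.0667


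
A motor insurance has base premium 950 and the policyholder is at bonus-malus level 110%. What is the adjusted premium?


adjusted = base * BM_level / 100
= 950 * 110 / 100
= 950 * 1.1
= 1045.0


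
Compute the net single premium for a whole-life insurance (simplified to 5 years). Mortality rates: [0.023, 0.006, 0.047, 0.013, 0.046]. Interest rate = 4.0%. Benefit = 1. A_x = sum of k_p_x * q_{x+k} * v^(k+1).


v = 0.961538
Year 0: k_p_x=1.0, q=0.023, term=0.022115
Year 1: k_p_x=0.977, q=0.006, term=0.00542
Year 2: k_p_x=0.971138, q=0.047, term=0.040577
Year 3: k_p_x=0.925495, q=0.013, term=0.010285
Year 4: k_p_x=0.913463, q=0.046, term=0.034537
A_x = 0.1129


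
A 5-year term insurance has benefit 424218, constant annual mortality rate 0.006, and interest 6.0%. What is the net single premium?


NSP = benefit * sum_{k=0}^{n-1} k_p_x * q * v^(k+1)
With constant q=0.006, v=0.943396
Sum = 0.02499
NSP = 424218 * 0.02499
= 10601.2915


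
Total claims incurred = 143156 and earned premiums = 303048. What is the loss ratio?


Loss ratio = claims / premiums
= 143156 / 303048
= 0.4724


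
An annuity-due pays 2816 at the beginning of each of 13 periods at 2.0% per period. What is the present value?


PV_due = PMT * (1-(1+i)^(-n))/i * (1+i)
PV_immediate = 31957.0205
PV_due = 31957.0205 * 1.02
= 32596.1609


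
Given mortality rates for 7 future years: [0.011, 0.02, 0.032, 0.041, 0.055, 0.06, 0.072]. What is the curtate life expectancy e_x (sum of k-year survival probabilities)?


e_x = sum_{k=1}^{n} k_p_x
k_p_x values:
  1_p_x = 0.989
  2_p_x = 0.96922
  3_p_x = 0.938205
  4_p_x = 0.899739
  5_p_x = 0.850253
  6_p_x = 0.799238
  7_p_x = 0.741693
e_x = 6.1873


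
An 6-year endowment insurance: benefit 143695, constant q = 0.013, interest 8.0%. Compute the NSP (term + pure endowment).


Term component = 8384.3345
Pure endowment = 6_p_x * v^6 * benefit = 0.924491 * 0.63017 * 143695 = 83714.7606
NSP = 92099.0952


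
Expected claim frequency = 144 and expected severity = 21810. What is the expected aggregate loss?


E[S] = E[N] * E[X]
= 144 * 21810
= 3.1406e+06


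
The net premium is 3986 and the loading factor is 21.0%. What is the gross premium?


Gross = net * (1 + loading)
= 3986 * (1 + 0.21)
= 3986 * 1.21
= 4823.06


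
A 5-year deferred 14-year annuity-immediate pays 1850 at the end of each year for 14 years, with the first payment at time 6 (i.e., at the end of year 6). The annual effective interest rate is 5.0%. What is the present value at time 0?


PV at time 5 of the 14-year annuity-immediate:
a_n = 1850 * (1-(1+0.05)^(-14))/0.05 = 18312.4857
Discount back 5 years to time 0:
PV = 18312.4857 * (1+0.05)^(-5)
= 18312.4857 * 0.783526
= 14348.3117


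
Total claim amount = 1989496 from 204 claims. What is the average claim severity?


severity = total / number
= 1989496 / 204
= 9752.4314


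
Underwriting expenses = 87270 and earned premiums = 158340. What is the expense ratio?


Expense ratio = expenses / premiums
= 87270 / 158340
= 0.5512


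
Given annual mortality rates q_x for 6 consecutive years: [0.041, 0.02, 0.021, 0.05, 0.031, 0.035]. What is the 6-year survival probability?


p_k = 1 - q_k for each year
Survival = product of (1 - q_k)
= 0.959 * 0.98 * 0.979 * 0.95 * 0.969 * 0.965
= 0.8173


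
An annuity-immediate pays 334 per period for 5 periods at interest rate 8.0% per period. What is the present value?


PV = PMT * (1 - (1+i)^(-n)) / i
= 334 * (1 - (1+0.08)^(-5)) / 0.08
= 334 * (1 - 0.680583) / 0.08
= 334 * 3.99271
= 1333.5652


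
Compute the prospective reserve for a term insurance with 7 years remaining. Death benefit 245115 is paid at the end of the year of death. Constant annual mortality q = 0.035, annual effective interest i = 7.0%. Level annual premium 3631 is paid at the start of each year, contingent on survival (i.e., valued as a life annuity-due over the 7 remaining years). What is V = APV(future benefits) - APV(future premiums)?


v = 1/(1+i) = 0.934579
APV(future benefits) per unit = sum_{k=0}^{6} k_p_x * q * v^(k+1) = 0.171569
APV(future benefits) = 245115 * 0.171569 = 42054.0695
Life annuity-due factor ä_{x:7} = sum_{k=0}^{6} k_p_x * v^k = 5.245101
APV(future premiums) = 3631 * 5.245101 = 19044.9625
V = 42054.0695 - 19044.9625
= 23009.107


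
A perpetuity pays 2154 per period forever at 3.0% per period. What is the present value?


PV = PMT / i
= 2154 / 0.03
= 71800.0


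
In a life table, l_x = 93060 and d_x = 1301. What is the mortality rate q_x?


q_x = d_x / l_x
= 1301 / 93060
= 0.014


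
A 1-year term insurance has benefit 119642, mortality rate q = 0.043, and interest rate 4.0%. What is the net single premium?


NSP = benefit * q * v
v = 1/(1+i) = 0.961538
NSP = 119642 * 0.043 * 0.961538
= 4946.7365


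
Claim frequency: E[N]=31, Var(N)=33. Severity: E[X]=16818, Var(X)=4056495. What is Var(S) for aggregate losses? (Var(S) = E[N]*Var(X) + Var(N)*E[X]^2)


Var(S) = E[N]*Var(X) + Var(N)*E[X]^2
= 31*4056495 + 33*16818^2
= 125751345 + 9333889092
= 9.4596e+09


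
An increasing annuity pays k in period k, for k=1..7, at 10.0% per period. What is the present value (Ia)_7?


(Ia)_n = sum_{k=1}^{n} k * v^k, v = 1/(1+i)
v = 0.909091
Sum computed term by term:
(Ia)_7 = 17.6315


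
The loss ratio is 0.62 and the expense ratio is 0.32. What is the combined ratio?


Combined ratio = loss ratio + expense ratio
= 0.62 + 0.32
= 0.94


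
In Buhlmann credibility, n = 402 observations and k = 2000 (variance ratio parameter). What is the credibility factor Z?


Z = n / (n + k)
= 402 / (402 + 2000)
= 402 / 2402
= 0.1674


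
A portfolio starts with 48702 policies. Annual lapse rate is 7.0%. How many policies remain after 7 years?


remaining = initial * (1 - lapse)^years
= 48702 * (1 - 0.07)^7
= 48702 * 0.601701
= 29304.0358


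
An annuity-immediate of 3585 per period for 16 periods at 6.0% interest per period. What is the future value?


FV = PMT * ((1+i)^n - 1) / i
= 3585 * ((1.06)^16 - 1) / 0.06
= 3585 * (2.540352 - 1) / 0.06
= 92036.0132


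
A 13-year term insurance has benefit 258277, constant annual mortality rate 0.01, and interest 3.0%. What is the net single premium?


NSP = benefit * sum_{k=0}^{n-1} k_p_x * q * v^(k+1)
With constant q=0.01, v=0.970874
Sum = 0.100613
NSP = 258277 * 0.100613
= 25985.9517


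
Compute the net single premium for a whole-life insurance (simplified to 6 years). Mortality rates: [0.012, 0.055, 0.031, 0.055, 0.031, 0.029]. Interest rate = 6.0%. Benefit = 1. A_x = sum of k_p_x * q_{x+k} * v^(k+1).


v = 0.943396
Year 0: k_p_x=1.0, q=0.012, term=0.011321
Year 1: k_p_x=0.988, q=0.055, term=0.048362
Year 2: k_p_x=0.93366, q=0.031, term=0.024301
Year 3: k_p_x=0.904717, q=0.055, term=0.039414
Year 4: k_p_x=0.854957, q=0.031, term=0.019805
Year 5: k_p_x=0.828453, q=0.029, term=0.016937
A_x = 0.1601


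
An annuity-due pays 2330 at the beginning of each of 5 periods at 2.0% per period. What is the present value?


PV_due = PMT * (1-(1+i)^(-n))/i * (1+i)
PV_immediate = 10982.3607
PV_due = 10982.3607 * 1.02
= 11202.0079


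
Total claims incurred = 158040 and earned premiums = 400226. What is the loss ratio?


Loss ratio = claims / premiums
= 158040 / 400226
= 0.3949


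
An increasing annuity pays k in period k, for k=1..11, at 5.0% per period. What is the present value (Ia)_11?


(Ia)_n = sum_{k=1}^{n} k * v^k, v = 1/(1+i)
v = 0.952381
Sum computed term by term:
(Ia)_11 = 45.8053


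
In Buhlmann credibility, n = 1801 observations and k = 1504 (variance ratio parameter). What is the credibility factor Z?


Z = n / (n + k)
= 1801 / (1801 + 1504)
= 1801 / 3305
= 0.5449


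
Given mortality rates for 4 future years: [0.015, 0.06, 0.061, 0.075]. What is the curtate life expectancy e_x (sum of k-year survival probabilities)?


e_x = sum_{k=1}^{n} k_p_x
k_p_x values:
  1_p_x = 0.985
  2_p_x = 0.9259
  3_p_x = 0.86942
  4_p_x = 0.804214
e_x = 3.5845


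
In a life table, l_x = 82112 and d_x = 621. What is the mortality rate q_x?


q_x = d_x / l_x
= 621 / 82112
= 0.0076


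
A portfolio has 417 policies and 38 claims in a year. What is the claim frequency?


frequency = claims / policies
= 38 / 417
= 0.0911


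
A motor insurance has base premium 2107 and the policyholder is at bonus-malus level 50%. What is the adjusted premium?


adjusted = base * BM_level / 100
= 2107 * 50 / 100
= 2107 * 0.5
= 1053.5


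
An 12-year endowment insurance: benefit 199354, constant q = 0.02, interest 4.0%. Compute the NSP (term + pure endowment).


Term component = 33881.425
Pure endowment = 12_p_x * v^12 * benefit = 0.784717 * 0.624597 * 199354 = 97709.725
NSP = 131591.15


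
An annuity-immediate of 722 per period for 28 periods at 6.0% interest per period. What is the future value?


FV = PMT * ((1+i)^n - 1) / i
= 722 * ((1.06)^28 - 1) / 0.06
= 722 * (5.111687 - 1) / 0.06
= 49477.2966


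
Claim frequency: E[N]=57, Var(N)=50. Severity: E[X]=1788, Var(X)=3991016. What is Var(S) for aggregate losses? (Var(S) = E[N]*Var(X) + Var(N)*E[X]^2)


Var(S) = E[N]*Var(X) + Var(N)*E[X]^2
= 57*3991016 + 50*1788^2
= 227487912 + 159847200
= 3.8734e+08


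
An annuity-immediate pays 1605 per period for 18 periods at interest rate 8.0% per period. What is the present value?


PV = PMT * (1 - (1+i)^(-n)) / i
= 1605 * (1 - (1+0.08)^(-18)) / 0.08
= 1605 * (1 - 0.250249) / 0.08
= 1605 * 9.371887
= 15041.8789


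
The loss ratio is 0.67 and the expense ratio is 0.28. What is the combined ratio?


Combined ratio = loss ratio + expense ratio
= 0.67 + 0.28
= 0.95


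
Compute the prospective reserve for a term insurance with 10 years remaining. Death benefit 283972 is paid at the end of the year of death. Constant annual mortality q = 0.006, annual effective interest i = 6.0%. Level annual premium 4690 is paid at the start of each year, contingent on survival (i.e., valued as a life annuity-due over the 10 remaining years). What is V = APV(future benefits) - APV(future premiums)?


v = 1/(1+i) = 0.943396
APV(future benefits) per unit = sum_{k=0}^{9} k_p_x * q * v^(k+1) = 0.043111
APV(future benefits) = 283972 * 0.043111 = 12242.2558
Life annuity-due factor ä_{x:10} = sum_{k=0}^{9} k_p_x * v^k = 7.616239
APV(future premiums) = 4690 * 7.616239 = 35720.1593
V = 12242.2558 - 35720.1593
= -23477.9035


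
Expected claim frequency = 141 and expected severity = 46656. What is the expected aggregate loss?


E[S] = E[N] * E[X]
= 141 * 46656
= 6.5785e+06


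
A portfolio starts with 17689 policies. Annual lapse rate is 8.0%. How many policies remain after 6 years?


remaining = initial * (1 - lapse)^years
= 17689 * (1 - 0.08)^6
= 17689 * 0.606355
= 10725.8136


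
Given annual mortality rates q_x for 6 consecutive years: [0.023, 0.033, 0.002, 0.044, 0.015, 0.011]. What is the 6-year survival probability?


p_k = 1 - q_k for each year
Survival = product of (1 - q_k)
= 0.977 * 0.967 * 0.998 * 0.956 * 0.985 * 0.989
= 0.8781


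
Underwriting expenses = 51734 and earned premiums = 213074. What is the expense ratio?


Expense ratio = expenses / premiums
= 51734 / 213074
= 0.2428


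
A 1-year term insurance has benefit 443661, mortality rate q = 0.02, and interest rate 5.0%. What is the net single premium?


NSP = benefit * q * v
v = 1/(1+i) = 0.952381
NSP = 443661 * 0.02 * 0.952381
= 8450.6857


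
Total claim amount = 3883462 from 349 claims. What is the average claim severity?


severity = total / number
= 3883462 / 349
= 11127.3983


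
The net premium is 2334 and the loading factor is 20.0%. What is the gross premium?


Gross = net * (1 + loading)
= 2334 * (1 + 0.2)
= 2334 * 1.2
= 2800.8


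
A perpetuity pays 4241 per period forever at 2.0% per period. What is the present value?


PV = PMT / i
= 4241 / 0.02
= 212050.0


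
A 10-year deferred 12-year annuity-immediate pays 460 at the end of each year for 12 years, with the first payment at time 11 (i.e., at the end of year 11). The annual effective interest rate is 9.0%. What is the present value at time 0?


PV at time 10 of the 12-year annuity-immediate:
a_n = 460 * (1-(1+0.09)^(-12))/0.09 = 3293.9336
Discount back 10 years to time 0:
PV = 3293.9336 * (1+0.09)^(-10)
= 3293.9336 * 0.422411
= 1391.3932


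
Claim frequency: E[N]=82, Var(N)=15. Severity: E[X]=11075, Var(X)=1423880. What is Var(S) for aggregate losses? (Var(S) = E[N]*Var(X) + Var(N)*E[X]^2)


Var(S) = E[N]*Var(X) + Var(N)*E[X]^2
= 82*1423880 + 15*11075^2
= 116758160 + 1839834375
= 1.9566e+09


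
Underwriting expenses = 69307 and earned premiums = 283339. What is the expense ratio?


Expense ratio = expenses / premiums
= 69307 / 283339
= 0.2446


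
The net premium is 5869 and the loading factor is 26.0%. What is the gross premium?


Gross = net * (1 + loading)
= 5869 * (1 + 0.26)
= 5869 * 1.26
= 7394.94


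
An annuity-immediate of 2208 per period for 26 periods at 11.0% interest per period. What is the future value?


FV = PMT * ((1+i)^n - 1) / i
= 2208 * ((1.11)^26 - 1) / 0.11
= 2208 * (15.079865 - 1) / 0.11
= 282621.2866


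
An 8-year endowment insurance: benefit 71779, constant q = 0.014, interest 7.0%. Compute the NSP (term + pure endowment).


Term component = 5743.1543
Pure endowment = 8_p_x * v^8 * benefit = 0.893337 * 0.582009 * 71779 = 37320.0745
NSP = 43063.2287


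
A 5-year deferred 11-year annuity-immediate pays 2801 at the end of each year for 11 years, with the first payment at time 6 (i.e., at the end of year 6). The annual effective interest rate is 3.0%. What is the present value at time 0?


PV at time 5 of the 11-year annuity-immediate:
a_n = 2801 * (1-(1+0.03)^(-11))/0.03 = 25916.6001
Discount back 5 years to time 0:
PV = 25916.6001 * (1+0.03)^(-5)
= 25916.6001 * 0.862609
= 22355.8869


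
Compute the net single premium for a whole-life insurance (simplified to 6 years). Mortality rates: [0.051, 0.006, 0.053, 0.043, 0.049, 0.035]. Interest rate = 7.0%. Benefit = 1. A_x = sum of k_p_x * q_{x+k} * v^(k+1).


v = 0.934579
Year 0: k_p_x=1.0, q=0.051, term=0.047664
Year 1: k_p_x=0.949, q=0.006, term=0.004973
Year 2: k_p_x=0.943306, q=0.053, term=0.040811
Year 3: k_p_x=0.893311, q=0.043, term=0.029305
Year 4: k_p_x=0.854898, q=0.049, term=0.029867
Year 5: k_p_x=0.813008, q=0.035, term=0.018961
A_x = 0.1716


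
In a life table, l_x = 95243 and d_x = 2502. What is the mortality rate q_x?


q_x = d_x / l_x
= 2502 / 95243
= 0.0263


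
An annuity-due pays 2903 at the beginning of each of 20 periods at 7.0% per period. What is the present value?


PV_due = PMT * (1-(1+i)^(-n))/i * (1+i)
PV_immediate = 30754.4234
PV_due = 30754.4234 * 1.07
= 32907.233


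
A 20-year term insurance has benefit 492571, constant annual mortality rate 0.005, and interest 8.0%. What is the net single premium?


NSP = benefit * sum_{k=0}^{n-1} k_p_x * q * v^(k+1)
With constant q=0.005, v=0.925926
Sum = 0.047407
NSP = 492571 * 0.047407
= 23351.2683


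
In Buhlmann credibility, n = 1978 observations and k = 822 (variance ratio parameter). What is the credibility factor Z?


Z = n / (n + k)
= 1978 / (1978 + 822)
= 1978 / 2800
= 0.7064


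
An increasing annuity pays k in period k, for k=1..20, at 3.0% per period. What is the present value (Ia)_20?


(Ia)_n = sum_{k=1}^{n} k * v^k, v = 1/(1+i)
v = 0.970874
Sum computed term by term:
(Ia)_20 = 141.6761


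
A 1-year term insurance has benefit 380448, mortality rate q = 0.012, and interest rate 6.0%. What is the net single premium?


NSP = benefit * q * v
v = 1/(1+i) = 0.943396
NSP = 380448 * 0.012 * 0.943396
= 4306.9585


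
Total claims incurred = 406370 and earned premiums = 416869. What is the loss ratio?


Loss ratio = claims / premiums
= 406370 / 416869
= 0.9748


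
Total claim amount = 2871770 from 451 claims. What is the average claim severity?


severity = total / number
= 2871770 / 451
= 6367.561


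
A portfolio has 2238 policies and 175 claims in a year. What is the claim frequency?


frequency = claims / policies
= 175 / 2238
= 0.0782


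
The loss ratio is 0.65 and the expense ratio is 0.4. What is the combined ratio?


Combined ratio = loss ratio + expense ratio
= 0.65 + 0.4
= 1.05


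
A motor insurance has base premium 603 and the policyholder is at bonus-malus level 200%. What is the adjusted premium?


adjusted = base * BM_level / 100
= 603 * 200 / 100
= 603 * 2.0
= 1206.0


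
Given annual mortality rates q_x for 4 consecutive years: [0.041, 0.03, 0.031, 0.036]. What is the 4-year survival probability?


p_k = 1 - q_k for each year
Survival = product of (1 - q_k)
= 0.959 * 0.97 * 0.969 * 0.964
= 0.8689


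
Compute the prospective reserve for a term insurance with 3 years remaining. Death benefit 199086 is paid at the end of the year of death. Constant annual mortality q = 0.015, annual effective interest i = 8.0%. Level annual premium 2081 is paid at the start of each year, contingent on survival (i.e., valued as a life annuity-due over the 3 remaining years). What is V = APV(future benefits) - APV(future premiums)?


v = 1/(1+i) = 0.925926
APV(future benefits) per unit = sum_{k=0}^{2} k_p_x * q * v^(k+1) = 0.038109
APV(future benefits) = 199086 * 0.038109 = 7586.97
Life annuity-due factor ä_{x:3} = sum_{k=0}^{2} k_p_x * v^k = 2.743849
APV(future premiums) = 2081 * 2.743849 = 5709.9489
V = 7586.97 - 5709.9489
= 1877.0211


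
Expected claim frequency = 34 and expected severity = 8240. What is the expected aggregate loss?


E[S] = E[N] * E[X]
= 34 * 8240
= 280160


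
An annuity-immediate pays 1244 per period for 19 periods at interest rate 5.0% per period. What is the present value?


PV = PMT * (1 - (1+i)^(-n)) / i
= 1244 * (1 - (1+0.05)^(-19)) / 0.05
= 1244 * (1 - 0.395734) / 0.05
= 1244 * 12.085321
= 15034.1391


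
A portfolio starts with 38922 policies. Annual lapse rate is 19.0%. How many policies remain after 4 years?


remaining = initial * (1 - lapse)^years
= 38922 * (1 - 0.19)^4
= 38922 * 0.430467
= 16754.6447


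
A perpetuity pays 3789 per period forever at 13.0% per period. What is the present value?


PV = PMT / i
= 3789 / 0.13
= 29146.1538


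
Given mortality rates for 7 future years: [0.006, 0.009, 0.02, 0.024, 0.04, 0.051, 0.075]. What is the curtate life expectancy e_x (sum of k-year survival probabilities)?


e_x = sum_{k=1}^{n} k_p_x
k_p_x values:
  1_p_x = 0.994
  2_p_x = 0.985054
  3_p_x = 0.965353
  4_p_x = 0.942184
  5_p_x = 0.904497
  6_p_x = 0.858368
  7_p_x = 0.79399
e_x = 6.4434


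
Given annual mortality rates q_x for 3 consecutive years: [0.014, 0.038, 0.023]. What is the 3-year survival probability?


p_k = 1 - q_k for each year
Survival = product of (1 - q_k)
= 0.986 * 0.962 * 0.977
= 0.9267


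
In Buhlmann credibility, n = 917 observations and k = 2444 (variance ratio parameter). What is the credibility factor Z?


Z = n / (n + k)
= 917 / (917 + 2444)
= 917 / 3361
= 0.2728


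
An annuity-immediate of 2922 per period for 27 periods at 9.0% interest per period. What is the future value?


FV = PMT * ((1+i)^n - 1) / i
= 2922 * ((1.09)^27 - 1) / 0.09
= 2922 * (10.245082 - 1) / 0.09
= 300156.9999


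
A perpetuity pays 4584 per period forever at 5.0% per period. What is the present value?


PV = PMT / i
= 4584 / 0.05
= 91680.0


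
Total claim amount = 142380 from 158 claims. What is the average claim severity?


severity = total / number
= 142380 / 158
= 901.1392


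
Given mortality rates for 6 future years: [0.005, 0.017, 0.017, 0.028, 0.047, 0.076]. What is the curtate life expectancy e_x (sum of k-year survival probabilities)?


e_x = sum_{k=1}^{n} k_p_x
k_p_x values:
  1_p_x = 0.995
  2_p_x = 0.978085
  3_p_x = 0.961458
  4_p_x = 0.934537
  5_p_x = 0.890614
  6_p_x = 0.822927
e_x = 5.5826


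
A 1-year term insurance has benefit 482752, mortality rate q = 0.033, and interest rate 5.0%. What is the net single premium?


NSP = benefit * q * v
v = 1/(1+i) = 0.952381
NSP = 482752 * 0.033 * 0.952381
= 15172.2057


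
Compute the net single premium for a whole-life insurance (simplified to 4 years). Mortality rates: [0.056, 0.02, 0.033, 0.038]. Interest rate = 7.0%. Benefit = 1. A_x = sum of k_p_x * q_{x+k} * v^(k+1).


v = 0.934579
Year 0: k_p_x=1.0, q=0.056, term=0.052336
Year 1: k_p_x=0.944, q=0.02, term=0.016491
Year 2: k_p_x=0.92512, q=0.033, term=0.024921
Year 3: k_p_x=0.894591, q=0.038, term=0.025934
A_x = 0.1197


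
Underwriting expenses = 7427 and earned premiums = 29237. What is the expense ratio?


Expense ratio = expenses / premiums
= 7427 / 29237
= 0.254


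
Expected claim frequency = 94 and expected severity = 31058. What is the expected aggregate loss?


E[S] = E[N] * E[X]
= 94 * 31058
= 2.9195e+06


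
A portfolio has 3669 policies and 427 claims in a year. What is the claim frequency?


frequency = claims / policies
= 427 / 3669
= 0.1164


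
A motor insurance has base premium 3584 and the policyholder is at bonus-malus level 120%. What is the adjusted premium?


adjusted = base * BM_level / 100
= 3584 * 120 / 100
= 3584 * 1.2
= 4300.8


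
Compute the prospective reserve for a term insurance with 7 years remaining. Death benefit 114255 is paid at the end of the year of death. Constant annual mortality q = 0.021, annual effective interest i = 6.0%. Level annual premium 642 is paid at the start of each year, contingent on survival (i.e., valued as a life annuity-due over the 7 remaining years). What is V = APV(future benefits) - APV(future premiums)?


v = 1/(1+i) = 0.943396
APV(future benefits) per unit = sum_{k=0}^{6} k_p_x * q * v^(k+1) = 0.110641
APV(future benefits) = 114255 * 0.110641 = 12641.2917
Life annuity-due factor ä_{x:7} = sum_{k=0}^{6} k_p_x * v^k = 5.584738
APV(future premiums) = 642 * 5.584738 = 3585.4018
V = 12641.2917 - 3585.4018
= 9055.8899


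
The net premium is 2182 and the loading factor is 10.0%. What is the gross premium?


Gross = net * (1 + loading)
= 2182 * (1 + 0.1)
= 2182 * 1.1
= 2400.2


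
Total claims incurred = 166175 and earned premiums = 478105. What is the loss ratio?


Loss ratio = claims / premiums
= 166175 / 478105
= 0.3476


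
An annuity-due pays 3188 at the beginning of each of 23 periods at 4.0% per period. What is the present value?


PV_due = PMT * (1-(1+i)^(-n))/i * (1+i)
PV_immediate = 47363.6112
PV_due = 47363.6112 * 1.04
= 49258.1557


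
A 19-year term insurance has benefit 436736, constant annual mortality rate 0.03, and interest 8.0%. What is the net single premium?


NSP = benefit * sum_{k=0}^{n-1} k_p_x * q * v^(k+1)
With constant q=0.03, v=0.925926
Sum = 0.2373
NSP = 436736 * 0.2373
= 103637.3657


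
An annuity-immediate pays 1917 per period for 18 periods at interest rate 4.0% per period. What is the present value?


PV = PMT * (1 - (1+i)^(-n)) / i
= 1917 * (1 - (1+0.04)^(-18)) / 0.04
= 1917 * (1 - 0.493628) / 0.04
= 1917 * 12.659297
= 24267.8723


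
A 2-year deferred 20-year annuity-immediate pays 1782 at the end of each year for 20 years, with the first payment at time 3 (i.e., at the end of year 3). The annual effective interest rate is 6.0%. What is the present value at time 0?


PV at time 2 of the 20-year annuity-immediate:
a_n = 1782 * (1-(1+0.06)^(-20))/0.06 = 20439.3996
Discount back 2 years to time 0:
PV = 20439.3996 * (1+0.06)^(-2)
= 20439.3996 * 0.889996
= 18190.9929


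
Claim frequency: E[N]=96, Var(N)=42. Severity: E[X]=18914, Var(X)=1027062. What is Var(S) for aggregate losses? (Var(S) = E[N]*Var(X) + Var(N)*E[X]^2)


Var(S) = E[N]*Var(X) + Var(N)*E[X]^2
= 96*1027062 + 42*18914^2
= 98597952 + 15025054632
= 1.5124e+10


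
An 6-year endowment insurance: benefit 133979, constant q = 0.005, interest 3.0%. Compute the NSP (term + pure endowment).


Term component = 3585.4369
Pure endowment = 6_p_x * v^6 * benefit = 0.970373 * 0.837484 * 133979 = 108880.9417
NSP = 112466.3786


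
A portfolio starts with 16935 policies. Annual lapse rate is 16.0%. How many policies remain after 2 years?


remaining = initial * (1 - lapse)^years
= 16935 * (1 - 0.16)^2
= 16935 * 0.7056
= 11949.336


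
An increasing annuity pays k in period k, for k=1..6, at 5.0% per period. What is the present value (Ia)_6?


(Ia)_n = sum_{k=1}^{n} k * v^k, v = 1/(1+i)
v = 0.952381
Sum computed term by term:
(Ia)_6 = 17.0437
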